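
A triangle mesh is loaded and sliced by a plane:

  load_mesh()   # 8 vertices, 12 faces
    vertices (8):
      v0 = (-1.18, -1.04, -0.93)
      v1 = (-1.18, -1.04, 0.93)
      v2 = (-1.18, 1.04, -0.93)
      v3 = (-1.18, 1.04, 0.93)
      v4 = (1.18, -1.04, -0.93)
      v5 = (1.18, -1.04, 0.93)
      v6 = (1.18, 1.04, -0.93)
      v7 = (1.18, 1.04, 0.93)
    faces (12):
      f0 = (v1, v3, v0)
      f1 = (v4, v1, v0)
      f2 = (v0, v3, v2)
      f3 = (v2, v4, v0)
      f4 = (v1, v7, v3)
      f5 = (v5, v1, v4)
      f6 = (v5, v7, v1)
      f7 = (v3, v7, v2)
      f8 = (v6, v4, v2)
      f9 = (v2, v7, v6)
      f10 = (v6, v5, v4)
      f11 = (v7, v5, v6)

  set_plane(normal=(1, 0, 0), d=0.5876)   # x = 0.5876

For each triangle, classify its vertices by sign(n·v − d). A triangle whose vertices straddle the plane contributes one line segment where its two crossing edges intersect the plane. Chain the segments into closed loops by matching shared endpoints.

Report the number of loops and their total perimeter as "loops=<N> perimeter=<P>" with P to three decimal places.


Straddling triangles (8 of 12):
  (v4,v1,v0) [+--] → (0.5876, -1.04, -0.463108)–(0.5876, -1.04, -0.93)  len=0.4669
  (v2,v4,v0) [-+-] → (0.5876, -0.517885, -0.93)–(0.5876, -1.04, -0.93)  len=0.5221
  (v1,v7,v3) [-+-] → (0.5876, 0.517885, 0.93)–(0.5876, 1.04, 0.93)  len=0.5221
  (v5,v1,v4) [+-+] → (0.5876, -1.04, 0.93)–(0.5876, -1.04, -0.463108)  len=1.3931
  (v5,v7,v1) [++-] → (0.5876, 0.517885, 0.93)–(0.5876, -1.04, 0.93)  len=1.5579
  (v3,v7,v2) [-+-] → (0.5876, 1.04, 0.93)–(0.5876, 1.04, 0.463108)  len=0.4669
  (v6,v4,v2) [++-] → (0.5876, -0.517885, -0.93)–(0.5876, 1.04, -0.93)  len=1.5579
  (v2,v7,v6) [-++] → (0.5876, 1.04, 0.463108)–(0.5876, 1.04, -0.93)  len=1.3931

Chained into 1 loop(s):
  loop 1: 8 segments, perimeter = 7.8800
Total perimeter = 7.880

loops=1 perimeter=7.880


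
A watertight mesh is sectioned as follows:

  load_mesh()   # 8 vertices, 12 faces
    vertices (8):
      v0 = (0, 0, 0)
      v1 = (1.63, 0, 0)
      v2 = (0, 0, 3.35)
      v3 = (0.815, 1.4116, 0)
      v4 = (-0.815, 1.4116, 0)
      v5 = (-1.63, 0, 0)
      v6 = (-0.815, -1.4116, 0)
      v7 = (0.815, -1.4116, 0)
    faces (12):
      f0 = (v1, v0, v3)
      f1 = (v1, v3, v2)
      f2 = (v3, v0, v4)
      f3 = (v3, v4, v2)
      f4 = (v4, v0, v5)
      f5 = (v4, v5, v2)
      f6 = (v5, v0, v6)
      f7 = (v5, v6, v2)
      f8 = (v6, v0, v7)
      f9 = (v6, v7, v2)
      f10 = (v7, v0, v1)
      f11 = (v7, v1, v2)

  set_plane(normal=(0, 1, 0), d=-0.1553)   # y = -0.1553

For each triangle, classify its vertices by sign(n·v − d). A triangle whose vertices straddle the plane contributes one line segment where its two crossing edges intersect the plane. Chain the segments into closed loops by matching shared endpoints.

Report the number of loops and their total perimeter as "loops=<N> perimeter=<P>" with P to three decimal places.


Straddling triangles (6 of 12):
  (v5,v0,v6) [++-] → (-0.0896639, -0.1553, 0)–(-1.54034, -0.1553, 0)  len=1.4507
  (v5,v6,v2) [+-+] → (-1.54034, -0.1553, 0)–(-0.0896639, -0.1553, 2.98144)  len=3.3156
  (v6,v0,v7) [-+-] → (-0.0896639, -0.1553, 0)–(0.0896639, -0.1553, 0)  len=0.1793
  (v6,v7,v2) [--+] → (0.0896639, -0.1553, 2.98144)–(-0.0896639, -0.1553, 2.98144)  len=0.1793
  (v7,v0,v1) [-++] → (0.0896639, -0.1553, 0)–(1.54034, -0.1553, 0)  len=1.4507
  (v7,v1,v2) [-++] → (1.54034, -0.1553, 0)–(0.0896639, -0.1553, 2.98144)  len=3.3156

Chained into 1 loop(s):
  loop 1: 6 segments, perimeter = 9.8913
Total perimeter = 9.891

loops=1 perimeter=9.891


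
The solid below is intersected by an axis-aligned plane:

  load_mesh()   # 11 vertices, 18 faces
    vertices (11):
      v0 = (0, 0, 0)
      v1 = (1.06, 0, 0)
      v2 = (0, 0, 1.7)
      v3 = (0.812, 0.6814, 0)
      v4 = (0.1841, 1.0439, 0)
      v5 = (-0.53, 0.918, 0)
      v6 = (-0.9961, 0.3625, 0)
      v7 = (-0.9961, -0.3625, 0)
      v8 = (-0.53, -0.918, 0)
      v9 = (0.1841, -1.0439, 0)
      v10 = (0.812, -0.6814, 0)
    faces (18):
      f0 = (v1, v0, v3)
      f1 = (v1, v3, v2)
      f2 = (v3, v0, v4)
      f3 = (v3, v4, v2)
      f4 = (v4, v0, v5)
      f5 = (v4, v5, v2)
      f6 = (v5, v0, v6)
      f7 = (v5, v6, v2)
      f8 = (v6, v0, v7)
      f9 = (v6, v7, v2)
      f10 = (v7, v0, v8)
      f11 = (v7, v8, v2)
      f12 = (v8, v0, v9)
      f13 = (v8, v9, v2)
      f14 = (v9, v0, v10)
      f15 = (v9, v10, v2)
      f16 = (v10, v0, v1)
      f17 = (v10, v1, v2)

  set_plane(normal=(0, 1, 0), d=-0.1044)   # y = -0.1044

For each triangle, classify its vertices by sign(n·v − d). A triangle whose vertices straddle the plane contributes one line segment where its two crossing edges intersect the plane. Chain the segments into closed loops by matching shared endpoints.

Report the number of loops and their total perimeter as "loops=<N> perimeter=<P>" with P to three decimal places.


Straddling triangles (10 of 18):
  (v6,v0,v7) [++-] → (-0.286877, -0.1044, 0)–(-0.9961, -0.1044, 0)  len=0.7092
  (v6,v7,v2) [+-+] → (-0.9961, -0.1044, 0)–(-0.286877, -0.1044, 1.2104)  len=1.4029
  (v7,v0,v8) [-+-] → (-0.286877, -0.1044, 0)–(-0.0602745, -0.1044, 0)  len=0.2266
  (v7,v8,v2) [--+] → (-0.0602745, -0.1044, 1.50667)–(-0.286877, -0.1044, 1.2104)  len=0.3730
  (v8,v0,v9) [-+-] → (-0.0602745, -0.1044, 0)–(0.0184118, -0.1044, 0)  len=0.0787
  (v8,v9,v2) [--+] → (0.0184118, -0.1044, 1.52998)–(-0.0602745, -0.1044, 1.50667)  len=0.0821
  (v9,v0,v10) [-+-] → (0.0184118, -0.1044, 0)–(0.12441, -0.1044, 0)  len=0.1060
  (v9,v10,v2) [--+] → (0.12441, -0.1044, 1.43954)–(0.0184118, -0.1044, 1.52998)  len=0.1393
  (v10,v0,v1) [-++] → (0.12441, -0.1044, 0)–(1.022, -0.1044, 0)  len=0.8976
  (v10,v1,v2) [-++] → (1.022, -0.1044, 0)–(0.12441, -0.1044, 1.43954)  len=1.6964

Chained into 1 loop(s):
  loop 1: 10 segments, perimeter = 5.7118
Total perimeter = 5.712

loops=1 perimeter=5.712


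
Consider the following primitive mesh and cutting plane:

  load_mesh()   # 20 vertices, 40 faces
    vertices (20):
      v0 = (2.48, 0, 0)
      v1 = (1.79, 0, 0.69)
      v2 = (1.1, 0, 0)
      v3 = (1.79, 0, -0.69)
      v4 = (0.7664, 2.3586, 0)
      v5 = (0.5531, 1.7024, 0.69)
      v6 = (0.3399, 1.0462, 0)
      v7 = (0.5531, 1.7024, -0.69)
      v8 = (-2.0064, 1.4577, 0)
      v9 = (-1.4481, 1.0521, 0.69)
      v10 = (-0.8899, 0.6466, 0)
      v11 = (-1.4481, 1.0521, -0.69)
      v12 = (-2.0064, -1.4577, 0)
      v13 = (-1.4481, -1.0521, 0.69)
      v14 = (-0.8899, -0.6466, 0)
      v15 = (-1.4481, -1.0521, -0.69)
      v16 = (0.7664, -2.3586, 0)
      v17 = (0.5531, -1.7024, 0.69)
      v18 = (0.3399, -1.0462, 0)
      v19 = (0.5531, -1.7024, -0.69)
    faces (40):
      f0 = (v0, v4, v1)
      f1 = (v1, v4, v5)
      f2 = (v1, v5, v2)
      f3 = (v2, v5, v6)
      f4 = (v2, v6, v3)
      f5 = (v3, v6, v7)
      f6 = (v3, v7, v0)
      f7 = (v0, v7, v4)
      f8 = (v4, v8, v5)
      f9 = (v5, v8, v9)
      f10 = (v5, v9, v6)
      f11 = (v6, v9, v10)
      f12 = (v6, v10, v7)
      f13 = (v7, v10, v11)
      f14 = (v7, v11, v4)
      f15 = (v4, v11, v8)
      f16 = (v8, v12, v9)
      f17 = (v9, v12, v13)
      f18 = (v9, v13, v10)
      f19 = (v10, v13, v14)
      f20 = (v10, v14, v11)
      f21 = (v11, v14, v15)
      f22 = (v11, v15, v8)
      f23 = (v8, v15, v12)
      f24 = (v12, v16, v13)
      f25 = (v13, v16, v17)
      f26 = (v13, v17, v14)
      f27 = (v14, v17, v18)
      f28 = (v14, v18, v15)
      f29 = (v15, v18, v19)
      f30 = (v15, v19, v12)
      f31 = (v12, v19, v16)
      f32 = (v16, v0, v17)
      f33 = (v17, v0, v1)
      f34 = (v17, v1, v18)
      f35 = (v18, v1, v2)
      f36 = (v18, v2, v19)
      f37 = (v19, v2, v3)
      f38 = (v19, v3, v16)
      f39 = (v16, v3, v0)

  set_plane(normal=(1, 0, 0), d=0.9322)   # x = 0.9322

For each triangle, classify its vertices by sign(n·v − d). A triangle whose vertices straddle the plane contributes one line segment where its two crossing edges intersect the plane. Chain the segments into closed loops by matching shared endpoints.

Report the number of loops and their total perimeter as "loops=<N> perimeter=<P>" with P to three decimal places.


loops=2 perimeter=9.391

Straddling triangles (16 of 40):
  (v0,v4,v1) [+-+] → (0.9322, 2.13039, 0)–(0.9322, 1.97656, 0.111764)  len=0.1901
  (v1,v4,v5) [+--] → (0.9322, 1.97656, 0.111764)–(0.9322, 1.18063, 0.69)  len=0.9838
  (v1,v5,v2) [+-+] → (0.9322, 1.18063, 0.69)–(0.9322, 0.522331, 0.211706)  len=0.8137
  (v2,v5,v6) [+--] → (0.9322, 0.522331, 0.211706)–(0.9322, 0.23096, 0)  len=0.3602
  (v2,v6,v3) [+-+] → (0.9322, 0.23096, 0)–(0.9322, 0.618875, -0.281834)  len=0.4795
  (v3,v6,v7) [+--] → (0.9322, 0.618875, -0.281834)–(0.9322, 1.18063, -0.69)  len=0.6944
  (v3,v7,v0) [+-+] → (0.9322, 1.18063, -0.69)–(0.9322, 1.36747, -0.554249)  len=0.2309
  (v0,v7,v4) [+--] → (0.9322, 1.36747, -0.554249)–(0.9322, 2.13039, 0)  len=0.9430
  (v16,v0,v17) [-+-] → (0.9322, -2.13039, 0)–(0.9322, -1.36747, 0.554249)  len=0.9430
  (v17,v0,v1) [-++] → (0.9322, -1.36747, 0.554249)–(0.9322, -1.18063, 0.69)  len=0.2309
  (v17,v1,v18) [-+-] → (0.9322, -1.18063, 0.69)–(0.9322, -0.618875, 0.281834)  len=0.6944
  (v18,v1,v2) [-++] → (0.9322, -0.618875, 0.281834)–(0.9322, -0.23096, 0)  len=0.4795
  (v18,v2,v19) [-+-] → (0.9322, -0.23096, 0)–(0.9322, -0.522331, -0.211706)  len=0.3602
  (v19,v2,v3) [-++] → (0.9322, -0.522331, -0.211706)–(0.9322, -1.18063, -0.69)  len=0.8137
  (v19,v3,v16) [-+-] → (0.9322, -1.18063, -0.69)–(0.9322, -1.97656, -0.111764)  len=0.9838
  (v16,v3,v0) [-++] → (0.9322, -1.97656, -0.111764)–(0.9322, -2.13039, 0)  len=0.1901

Chained into 2 loop(s):
  loop 1: 8 segments, perimeter = 4.6956
  loop 2: 8 segments, perimeter = 4.6956
Total perimeter = 9.391


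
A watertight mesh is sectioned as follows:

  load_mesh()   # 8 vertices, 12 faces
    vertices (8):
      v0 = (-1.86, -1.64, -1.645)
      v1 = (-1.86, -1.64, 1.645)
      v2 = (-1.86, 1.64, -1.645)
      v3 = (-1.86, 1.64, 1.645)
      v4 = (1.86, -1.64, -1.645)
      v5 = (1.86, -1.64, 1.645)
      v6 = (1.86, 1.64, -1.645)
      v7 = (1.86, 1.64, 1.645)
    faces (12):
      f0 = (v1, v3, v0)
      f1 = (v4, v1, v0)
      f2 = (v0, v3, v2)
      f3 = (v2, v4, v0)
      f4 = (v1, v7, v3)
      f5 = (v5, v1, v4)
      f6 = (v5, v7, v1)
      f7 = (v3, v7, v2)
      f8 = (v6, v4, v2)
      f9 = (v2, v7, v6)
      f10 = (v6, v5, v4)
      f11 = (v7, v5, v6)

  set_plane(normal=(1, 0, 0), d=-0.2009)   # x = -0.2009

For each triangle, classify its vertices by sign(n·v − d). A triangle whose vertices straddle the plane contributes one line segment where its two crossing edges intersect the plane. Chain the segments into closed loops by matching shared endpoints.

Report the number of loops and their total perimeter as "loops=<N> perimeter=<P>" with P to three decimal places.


Straddling triangles (8 of 12):
  (v4,v1,v0) [+--] → (-0.2009, -1.64, 0.177678)–(-0.2009, -1.64, -1.645)  len=1.8227
  (v2,v4,v0) [-+-] → (-0.2009, 0.177138, -1.645)–(-0.2009, -1.64, -1.645)  len=1.8171
  (v1,v7,v3) [-+-] → (-0.2009, -0.177138, 1.645)–(-0.2009, 1.64, 1.645)  len=1.8171
  (v5,v1,v4) [+-+] → (-0.2009, -1.64, 1.645)–(-0.2009, -1.64, 0.177678)  len=1.4673
  (v5,v7,v1) [++-] → (-0.2009, -0.177138, 1.645)–(-0.2009, -1.64, 1.645)  len=1.4629
  (v3,v7,v2) [-+-] → (-0.2009, 1.64, 1.645)–(-0.2009, 1.64, -0.177678)  len=1.8227
  (v6,v4,v2) [++-] → (-0.2009, 0.177138, -1.645)–(-0.2009, 1.64, -1.645)  len=1.4629
  (v2,v7,v6) [-++] → (-0.2009, 1.64, -0.177678)–(-0.2009, 1.64, -1.645)  len=1.4673

Chained into 1 loop(s):
  loop 1: 8 segments, perimeter = 13.1400
Total perimeter = 13.140

loops=1 perimeter=13.140


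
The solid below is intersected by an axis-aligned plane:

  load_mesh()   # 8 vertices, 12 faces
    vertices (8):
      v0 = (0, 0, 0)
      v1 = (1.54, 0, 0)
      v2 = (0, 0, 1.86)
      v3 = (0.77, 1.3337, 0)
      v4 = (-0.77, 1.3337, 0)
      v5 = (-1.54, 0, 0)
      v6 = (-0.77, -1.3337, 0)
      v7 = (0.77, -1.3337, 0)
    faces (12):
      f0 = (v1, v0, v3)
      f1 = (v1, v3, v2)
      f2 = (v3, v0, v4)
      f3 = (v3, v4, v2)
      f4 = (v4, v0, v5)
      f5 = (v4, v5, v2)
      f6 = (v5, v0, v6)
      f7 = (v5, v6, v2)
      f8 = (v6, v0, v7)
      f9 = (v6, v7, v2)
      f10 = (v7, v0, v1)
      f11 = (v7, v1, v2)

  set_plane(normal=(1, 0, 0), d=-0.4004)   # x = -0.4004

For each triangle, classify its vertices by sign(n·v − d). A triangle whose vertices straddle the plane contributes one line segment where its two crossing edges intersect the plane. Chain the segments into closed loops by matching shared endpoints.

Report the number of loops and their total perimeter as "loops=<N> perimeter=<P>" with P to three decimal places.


Straddling triangles (8 of 12):
  (v3,v0,v4) [++-] → (-0.4004, 0.693524, 0)–(-0.4004, 1.3337, 0)  len=0.6402
  (v3,v4,v2) [+-+] → (-0.4004, 1.3337, 0)–(-0.4004, 0.693524, 0.8928)  len=1.0986
  (v4,v0,v5) [-+-] → (-0.4004, 0.693524, 0)–(-0.4004, 0, 0)  len=0.6935
  (v4,v5,v2) [--+] → (-0.4004, 0, 1.3764)–(-0.4004, 0.693524, 0.8928)  len=0.8455
  (v5,v0,v6) [-+-] → (-0.4004, 0, 0)–(-0.4004, -0.693524, 0)  len=0.6935
  (v5,v6,v2) [--+] → (-0.4004, -0.693524, 0.8928)–(-0.4004, 0, 1.3764)  len=0.8455
  (v6,v0,v7) [-++] → (-0.4004, -0.693524, 0)–(-0.4004, -1.3337, 0)  len=0.6402
  (v6,v7,v2) [-++] → (-0.4004, -1.3337, 0)–(-0.4004, -0.693524, 0.8928)  len=1.0986

Chained into 1 loop(s):
  loop 1: 8 segments, perimeter = 6.5556
Total perimeter = 6.556

loops=1 perimeter=6.556


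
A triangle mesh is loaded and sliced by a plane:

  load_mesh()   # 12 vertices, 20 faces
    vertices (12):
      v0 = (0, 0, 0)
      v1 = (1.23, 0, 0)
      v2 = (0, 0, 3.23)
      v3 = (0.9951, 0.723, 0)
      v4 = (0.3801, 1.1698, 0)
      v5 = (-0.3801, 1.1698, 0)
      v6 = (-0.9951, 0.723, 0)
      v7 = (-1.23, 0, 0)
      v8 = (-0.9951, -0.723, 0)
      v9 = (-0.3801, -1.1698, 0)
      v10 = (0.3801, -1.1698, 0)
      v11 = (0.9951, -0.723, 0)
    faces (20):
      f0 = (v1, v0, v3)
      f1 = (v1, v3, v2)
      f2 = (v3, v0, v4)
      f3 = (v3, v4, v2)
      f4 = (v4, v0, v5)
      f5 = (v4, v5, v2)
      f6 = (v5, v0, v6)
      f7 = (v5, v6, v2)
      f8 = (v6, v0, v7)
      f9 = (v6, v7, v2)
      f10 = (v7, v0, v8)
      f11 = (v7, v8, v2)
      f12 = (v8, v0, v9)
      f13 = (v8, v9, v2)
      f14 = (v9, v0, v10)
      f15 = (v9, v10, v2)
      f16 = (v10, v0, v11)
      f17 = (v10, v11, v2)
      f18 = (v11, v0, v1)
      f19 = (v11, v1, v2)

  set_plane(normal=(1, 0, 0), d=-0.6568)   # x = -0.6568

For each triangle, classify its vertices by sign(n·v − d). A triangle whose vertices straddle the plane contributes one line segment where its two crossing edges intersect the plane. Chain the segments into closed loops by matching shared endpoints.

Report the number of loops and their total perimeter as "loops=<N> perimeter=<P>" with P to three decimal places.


Straddling triangles (8 of 20):
  (v5,v0,v6) [++-] → (-0.6568, 0.477205, 0)–(-0.6568, 0.968776, 0)  len=0.4916
  (v5,v6,v2) [+-+] → (-0.6568, 0.968776, 0)–(-0.6568, 0.477205, 1.09809)  len=1.2031
  (v6,v0,v7) [-+-] → (-0.6568, 0.477205, 0)–(-0.6568, 0, 0)  len=0.4772
  (v6,v7,v2) [--+] → (-0.6568, 0, 1.50523)–(-0.6568, 0.477205, 1.09809)  len=0.6273
  (v7,v0,v8) [-+-] → (-0.6568, 0, 0)–(-0.6568, -0.477205, 0)  len=0.4772
  (v7,v8,v2) [--+] → (-0.6568, -0.477205, 1.09809)–(-0.6568, 0, 1.50523)  len=0.6273
  (v8,v0,v9) [-++] → (-0.6568, -0.477205, 0)–(-0.6568, -0.968776, 0)  len=0.4916
  (v8,v9,v2) [-++] → (-0.6568, -0.968776, 0)–(-0.6568, -0.477205, 1.09809)  len=1.2031

Chained into 1 loop(s):
  loop 1: 8 segments, perimeter = 5.5983
Total perimeter = 5.598

loops=1 perimeter=5.598


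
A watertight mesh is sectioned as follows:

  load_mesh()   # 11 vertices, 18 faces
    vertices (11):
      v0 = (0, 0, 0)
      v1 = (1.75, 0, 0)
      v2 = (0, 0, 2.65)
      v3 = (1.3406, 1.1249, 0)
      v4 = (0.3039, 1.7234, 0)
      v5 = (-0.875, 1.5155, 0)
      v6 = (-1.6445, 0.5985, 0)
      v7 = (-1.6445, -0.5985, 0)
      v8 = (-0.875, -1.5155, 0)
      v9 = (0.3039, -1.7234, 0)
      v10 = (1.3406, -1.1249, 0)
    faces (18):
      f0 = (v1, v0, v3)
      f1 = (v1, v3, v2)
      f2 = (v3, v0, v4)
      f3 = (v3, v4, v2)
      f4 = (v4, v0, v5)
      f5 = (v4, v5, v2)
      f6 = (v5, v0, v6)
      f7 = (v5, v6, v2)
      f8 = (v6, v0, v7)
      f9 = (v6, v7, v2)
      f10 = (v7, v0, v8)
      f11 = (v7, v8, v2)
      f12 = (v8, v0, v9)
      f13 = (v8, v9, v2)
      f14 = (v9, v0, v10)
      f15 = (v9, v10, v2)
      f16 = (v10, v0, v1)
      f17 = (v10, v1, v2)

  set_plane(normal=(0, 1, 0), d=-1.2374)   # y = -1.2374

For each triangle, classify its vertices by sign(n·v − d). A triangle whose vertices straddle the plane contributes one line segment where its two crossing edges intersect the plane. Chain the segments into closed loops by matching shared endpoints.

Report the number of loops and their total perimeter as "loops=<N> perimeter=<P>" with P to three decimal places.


Straddling triangles (6 of 18):
  (v7,v0,v8) [++-] → (-0.714434, -1.2374, 0)–(-1.10837, -1.2374, 0)  len=0.3939
  (v7,v8,v2) [+-+] → (-1.10837, -1.2374, 0)–(-0.714434, -1.2374, 0.486285)  len=0.6258
  (v8,v0,v9) [-+-] → (-0.714434, -1.2374, 0)–(0.2182, -1.2374, 0)  len=0.9326
  (v8,v9,v2) [--+] → (0.2182, -1.2374, 0.747302)–(-0.714434, -1.2374, 0.486285)  len=0.9685
  (v9,v0,v10) [-++] → (0.2182, -1.2374, 0)–(1.14573, -1.2374, 0)  len=0.9275
  (v9,v10,v2) [-++] → (1.14573, -1.2374, 0)–(0.2182, -1.2374, 0.747302)  len=1.1911

Chained into 1 loop(s):
  loop 1: 6 segments, perimeter = 5.0395
Total perimeter = 5.040

loops=1 perimeter=5.040


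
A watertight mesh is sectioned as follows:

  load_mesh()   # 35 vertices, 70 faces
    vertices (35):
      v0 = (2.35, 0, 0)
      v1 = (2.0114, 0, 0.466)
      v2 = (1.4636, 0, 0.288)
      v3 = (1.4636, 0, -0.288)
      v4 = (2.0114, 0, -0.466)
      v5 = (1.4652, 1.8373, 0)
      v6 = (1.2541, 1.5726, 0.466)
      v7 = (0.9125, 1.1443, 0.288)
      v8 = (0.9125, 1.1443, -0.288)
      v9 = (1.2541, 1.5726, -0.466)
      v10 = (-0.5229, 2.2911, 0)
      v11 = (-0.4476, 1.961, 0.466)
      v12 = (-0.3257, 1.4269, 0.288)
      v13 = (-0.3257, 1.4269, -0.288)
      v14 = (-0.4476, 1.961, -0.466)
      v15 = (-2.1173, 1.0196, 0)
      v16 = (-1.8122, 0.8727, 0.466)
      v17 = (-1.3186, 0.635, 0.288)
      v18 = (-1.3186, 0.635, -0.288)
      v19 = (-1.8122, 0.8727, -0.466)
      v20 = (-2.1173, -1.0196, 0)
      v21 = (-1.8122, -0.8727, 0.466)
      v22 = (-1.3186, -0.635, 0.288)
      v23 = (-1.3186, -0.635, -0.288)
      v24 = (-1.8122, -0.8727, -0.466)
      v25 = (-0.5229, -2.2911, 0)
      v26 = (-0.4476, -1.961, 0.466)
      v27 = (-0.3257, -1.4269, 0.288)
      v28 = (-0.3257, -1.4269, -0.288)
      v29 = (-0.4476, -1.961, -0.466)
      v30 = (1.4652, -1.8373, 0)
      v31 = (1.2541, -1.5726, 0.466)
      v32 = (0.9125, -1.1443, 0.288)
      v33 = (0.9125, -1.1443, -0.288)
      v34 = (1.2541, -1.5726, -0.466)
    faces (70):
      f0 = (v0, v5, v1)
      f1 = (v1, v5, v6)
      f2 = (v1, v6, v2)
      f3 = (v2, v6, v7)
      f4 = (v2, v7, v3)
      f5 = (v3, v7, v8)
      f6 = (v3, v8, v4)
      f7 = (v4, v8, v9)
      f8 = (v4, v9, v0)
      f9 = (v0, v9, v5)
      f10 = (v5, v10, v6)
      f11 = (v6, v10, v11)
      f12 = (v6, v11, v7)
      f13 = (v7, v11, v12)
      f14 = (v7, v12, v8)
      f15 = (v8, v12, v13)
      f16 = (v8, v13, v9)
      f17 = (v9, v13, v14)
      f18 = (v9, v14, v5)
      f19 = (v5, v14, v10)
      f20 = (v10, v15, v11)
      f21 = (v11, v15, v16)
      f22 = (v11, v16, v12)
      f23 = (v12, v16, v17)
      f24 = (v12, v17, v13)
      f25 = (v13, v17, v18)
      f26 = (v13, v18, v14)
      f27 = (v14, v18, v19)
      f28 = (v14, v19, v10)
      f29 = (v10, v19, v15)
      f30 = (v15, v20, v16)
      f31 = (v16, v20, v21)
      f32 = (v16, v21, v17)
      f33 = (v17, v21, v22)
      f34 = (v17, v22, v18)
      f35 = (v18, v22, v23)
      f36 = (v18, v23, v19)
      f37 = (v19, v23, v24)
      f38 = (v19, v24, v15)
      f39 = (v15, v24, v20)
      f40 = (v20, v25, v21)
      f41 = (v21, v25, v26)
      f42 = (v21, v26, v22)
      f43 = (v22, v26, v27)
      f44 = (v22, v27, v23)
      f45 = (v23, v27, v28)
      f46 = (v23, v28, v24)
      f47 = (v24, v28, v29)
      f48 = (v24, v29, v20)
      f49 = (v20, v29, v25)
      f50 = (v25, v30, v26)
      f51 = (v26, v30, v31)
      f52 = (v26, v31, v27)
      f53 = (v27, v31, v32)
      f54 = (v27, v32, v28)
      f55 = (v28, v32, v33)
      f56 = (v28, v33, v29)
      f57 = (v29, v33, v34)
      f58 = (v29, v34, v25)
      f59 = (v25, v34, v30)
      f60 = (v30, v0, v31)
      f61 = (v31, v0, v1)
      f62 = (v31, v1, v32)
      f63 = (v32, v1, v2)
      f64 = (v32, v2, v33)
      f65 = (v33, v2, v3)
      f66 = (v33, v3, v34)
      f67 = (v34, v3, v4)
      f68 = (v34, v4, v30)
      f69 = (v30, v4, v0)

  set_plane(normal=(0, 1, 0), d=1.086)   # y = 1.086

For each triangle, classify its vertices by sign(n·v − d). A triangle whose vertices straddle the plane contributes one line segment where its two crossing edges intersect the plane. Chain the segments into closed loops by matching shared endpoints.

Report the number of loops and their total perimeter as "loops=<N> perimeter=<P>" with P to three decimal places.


loops=2 perimeter=6.430

Straddling triangles (20 of 70):
  (v0,v5,v1) [-+-] → (1.82701, 1.086, 0)–(1.68855, 1.086, 0.190555)  len=0.2355
  (v1,v5,v6) [-++] → (1.68855, 1.086, 0.190555)–(1.48843, 1.086, 0.466)  len=0.3405
  (v1,v6,v2) [-+-] → (1.48843, 1.086, 0.466)–(1.31892, 1.086, 0.410923)  len=0.1782
  (v2,v6,v7) [-++] → (1.31892, 1.086, 0.410923)–(0.940578, 1.086, 0.288)  len=0.3978
  (v2,v7,v3) [-+-] → (0.940578, 1.086, 0.288)–(0.940578, 1.086, 0.258654)  len=0.0293
  (v3,v7,v8) [-++] → (0.940578, 1.086, 0.258654)–(0.940578, 1.086, -0.288)  len=0.5467
  (v3,v8,v4) [-+-] → (0.940578, 1.086, -0.288)–(0.968487, 1.086, -0.297069)  len=0.0293
  (v4,v8,v9) [-++] → (0.968487, 1.086, -0.297069)–(1.48843, 1.086, -0.466)  len=0.5467
  (v4,v9,v0) [-+-] → (1.48843, 1.086, -0.466)–(1.5932, 1.086, -0.321808)  len=0.1782
  (v0,v9,v5) [-++] → (1.5932, 1.086, -0.321808)–(1.82701, 1.086, 0)  len=0.3978
  (v10,v15,v11) [+-+] → (-2.03404, 1.086, 0)–(-1.99953, 1.086, 0.0328685)  len=0.0477
  (v11,v15,v16) [+--] → (-1.99953, 1.086, 0.0328685)–(-1.54475, 1.086, 0.466)  len=0.6280
  (v11,v16,v12) [+-+] → (-1.54475, 1.086, 0.466)–(-1.24008, 1.086, 0.397492)  len=0.3123
  (v12,v16,v17) [+--] → (-1.24008, 1.086, 0.397492)–(-0.753127, 1.086, 0.288)  len=0.4991
  (v12,v17,v13) [+-+] → (-0.753127, 1.086, 0.288)–(-0.753127, 1.086, -0.0400414)  len=0.3280
  (v13,v17,v18) [+--] → (-0.753127, 1.086, -0.0400414)–(-0.753127, 1.086, -0.288)  len=0.2480
  (v13,v18,v14) [+-+] → (-0.753127, 1.086, -0.288)–(-1.02235, 1.086, -0.348541)  len=0.2760
  (v14,v18,v19) [+--] → (-1.02235, 1.086, -0.348541)–(-1.54475, 1.086, -0.466)  len=0.5354
  (v14,v19,v10) [+-+] → (-1.54475, 1.086, -0.466)–(-1.61831, 1.086, -0.395923)  len=0.1016
  (v10,v19,v15) [+--] → (-1.61831, 1.086, -0.395923)–(-2.03404, 1.086, 0)  len=0.5741

Chained into 2 loop(s):
  loop 1: 10 segments, perimeter = 2.8801
  loop 2: 10 segments, perimeter = 3.5502
Total perimeter = 6.430


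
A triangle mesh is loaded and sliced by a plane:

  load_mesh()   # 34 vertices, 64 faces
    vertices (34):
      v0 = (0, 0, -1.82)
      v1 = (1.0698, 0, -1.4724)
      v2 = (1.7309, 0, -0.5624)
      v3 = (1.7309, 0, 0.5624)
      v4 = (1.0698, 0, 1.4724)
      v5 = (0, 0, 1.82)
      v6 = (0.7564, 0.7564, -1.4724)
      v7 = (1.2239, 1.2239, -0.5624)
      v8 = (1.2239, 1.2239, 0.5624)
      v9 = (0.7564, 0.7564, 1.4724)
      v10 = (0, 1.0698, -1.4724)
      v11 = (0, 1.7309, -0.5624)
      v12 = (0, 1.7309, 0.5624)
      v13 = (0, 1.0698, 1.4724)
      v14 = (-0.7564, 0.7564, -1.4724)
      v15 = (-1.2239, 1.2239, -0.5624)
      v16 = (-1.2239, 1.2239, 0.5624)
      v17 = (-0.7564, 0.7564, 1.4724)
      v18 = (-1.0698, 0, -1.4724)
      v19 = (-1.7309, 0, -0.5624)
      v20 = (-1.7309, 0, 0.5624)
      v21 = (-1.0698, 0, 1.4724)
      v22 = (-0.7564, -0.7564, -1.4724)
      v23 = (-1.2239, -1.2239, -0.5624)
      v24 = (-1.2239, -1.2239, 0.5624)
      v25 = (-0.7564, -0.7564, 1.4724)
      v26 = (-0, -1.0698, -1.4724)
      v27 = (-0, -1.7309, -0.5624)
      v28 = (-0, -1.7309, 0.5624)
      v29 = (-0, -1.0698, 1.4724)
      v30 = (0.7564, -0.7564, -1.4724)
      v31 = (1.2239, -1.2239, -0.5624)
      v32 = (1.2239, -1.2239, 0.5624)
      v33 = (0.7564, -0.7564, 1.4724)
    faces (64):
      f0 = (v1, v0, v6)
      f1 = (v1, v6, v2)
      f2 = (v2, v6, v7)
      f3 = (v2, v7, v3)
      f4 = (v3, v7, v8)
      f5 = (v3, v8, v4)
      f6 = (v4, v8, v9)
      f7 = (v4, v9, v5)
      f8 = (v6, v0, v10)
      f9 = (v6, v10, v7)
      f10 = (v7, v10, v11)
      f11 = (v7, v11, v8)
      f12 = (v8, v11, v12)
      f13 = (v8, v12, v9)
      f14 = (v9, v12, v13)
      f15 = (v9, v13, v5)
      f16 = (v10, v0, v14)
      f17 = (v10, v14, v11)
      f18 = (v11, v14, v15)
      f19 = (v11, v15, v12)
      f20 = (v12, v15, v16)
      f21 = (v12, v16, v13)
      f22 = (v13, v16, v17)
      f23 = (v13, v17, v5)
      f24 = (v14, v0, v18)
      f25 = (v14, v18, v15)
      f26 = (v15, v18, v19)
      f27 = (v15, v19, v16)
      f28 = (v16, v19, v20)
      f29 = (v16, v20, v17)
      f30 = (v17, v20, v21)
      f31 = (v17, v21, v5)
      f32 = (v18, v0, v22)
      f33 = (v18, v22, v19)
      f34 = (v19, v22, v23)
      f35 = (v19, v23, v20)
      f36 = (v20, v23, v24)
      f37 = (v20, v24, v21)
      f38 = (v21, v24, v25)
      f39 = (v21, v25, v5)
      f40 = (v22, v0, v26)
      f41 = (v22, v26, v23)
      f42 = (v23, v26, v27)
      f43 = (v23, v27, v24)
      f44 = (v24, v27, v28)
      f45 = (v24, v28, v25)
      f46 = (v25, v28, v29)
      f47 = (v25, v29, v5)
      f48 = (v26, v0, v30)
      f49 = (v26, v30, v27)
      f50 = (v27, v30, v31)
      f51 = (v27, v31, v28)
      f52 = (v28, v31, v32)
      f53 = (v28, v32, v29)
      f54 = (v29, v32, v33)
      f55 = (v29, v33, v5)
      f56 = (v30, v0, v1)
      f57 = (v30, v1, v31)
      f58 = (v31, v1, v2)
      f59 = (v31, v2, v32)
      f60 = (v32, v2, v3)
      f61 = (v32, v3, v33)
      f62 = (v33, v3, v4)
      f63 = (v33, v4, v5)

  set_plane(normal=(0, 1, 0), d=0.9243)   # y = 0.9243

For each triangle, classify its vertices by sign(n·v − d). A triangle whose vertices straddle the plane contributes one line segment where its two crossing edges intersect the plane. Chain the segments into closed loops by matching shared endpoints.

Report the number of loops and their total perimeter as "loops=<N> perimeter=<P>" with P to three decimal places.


Straddling triangles (20 of 64):
  (v2,v6,v7) [--+] → (0.9243, 0.9243, -1.14558)–(1.34801, 0.9243, -0.5624)  len=0.7209
  (v2,v7,v3) [-+-] → (1.34801, 0.9243, -0.5624)–(1.34801, 0.9243, -0.287059)  len=0.2753
  (v3,v7,v8) [-++] → (1.34801, 0.9243, -0.287059)–(1.34801, 0.9243, 0.5624)  len=0.8495
  (v3,v8,v4) [-+-] → (1.34801, 0.9243, 0.5624)–(1.18618, 0.9243, 0.78516)  len=0.2753
  (v4,v8,v9) [-+-] → (1.18618, 0.9243, 0.78516)–(0.9243, 0.9243, 1.14558)  len=0.4455
  (v6,v0,v10) [--+] → (0, 0.9243, -1.51968)–(0.351168, 0.9243, -1.4724)  len=0.3543
  (v6,v10,v7) [-++] → (0.351168, 0.9243, -1.4724)–(0.9243, 0.9243, -1.14558)  len=0.6598
  (v8,v12,v9) [++-] → (0.626077, 0.9243, 1.31561)–(0.9243, 0.9243, 1.14558)  len=0.3433
  (v9,v12,v13) [-++] → (0.626077, 0.9243, 1.31561)–(0.351168, 0.9243, 1.4724)  len=0.3165
  (v9,v13,v5) [-+-] → (0.351168, 0.9243, 1.4724)–(0, 0.9243, 1.51968)  len=0.3543
  (v10,v0,v14) [+--] → (0, 0.9243, -1.51968)–(-0.351168, 0.9243, -1.4724)  len=0.3543
  (v10,v14,v11) [+-+] → (-0.351168, 0.9243, -1.4724)–(-0.626077, 0.9243, -1.31561)  len=0.3165
  (v11,v14,v15) [+-+] → (-0.626077, 0.9243, -1.31561)–(-0.9243, 0.9243, -1.14558)  len=0.3433
  (v13,v16,v17) [++-] → (-0.9243, 0.9243, 1.14558)–(-0.351168, 0.9243, 1.4724)  len=0.6598
  (v13,v17,v5) [+--] → (-0.351168, 0.9243, 1.4724)–(0, 0.9243, 1.51968)  len=0.3543
  (v14,v18,v15) [--+] → (-1.18618, 0.9243, -0.78516)–(-0.9243, 0.9243, -1.14558)  len=0.4455
  (v15,v18,v19) [+--] → (-1.18618, 0.9243, -0.78516)–(-1.34801, 0.9243, -0.5624)  len=0.2753
  (v15,v19,v16) [+-+] → (-1.34801, 0.9243, -0.5624)–(-1.34801, 0.9243, 0.287059)  len=0.8495
  (v16,v19,v20) [+--] → (-1.34801, 0.9243, 0.287059)–(-1.34801, 0.9243, 0.5624)  len=0.2753
  (v16,v20,v17) [+--] → (-1.34801, 0.9243, 0.5624)–(-0.9243, 0.9243, 1.14558)  len=0.7209

Chained into 1 loop(s):
  loop 1: 20 segments, perimeter = 9.1894
Total perimeter = 9.189

loops=1 perimeter=9.189


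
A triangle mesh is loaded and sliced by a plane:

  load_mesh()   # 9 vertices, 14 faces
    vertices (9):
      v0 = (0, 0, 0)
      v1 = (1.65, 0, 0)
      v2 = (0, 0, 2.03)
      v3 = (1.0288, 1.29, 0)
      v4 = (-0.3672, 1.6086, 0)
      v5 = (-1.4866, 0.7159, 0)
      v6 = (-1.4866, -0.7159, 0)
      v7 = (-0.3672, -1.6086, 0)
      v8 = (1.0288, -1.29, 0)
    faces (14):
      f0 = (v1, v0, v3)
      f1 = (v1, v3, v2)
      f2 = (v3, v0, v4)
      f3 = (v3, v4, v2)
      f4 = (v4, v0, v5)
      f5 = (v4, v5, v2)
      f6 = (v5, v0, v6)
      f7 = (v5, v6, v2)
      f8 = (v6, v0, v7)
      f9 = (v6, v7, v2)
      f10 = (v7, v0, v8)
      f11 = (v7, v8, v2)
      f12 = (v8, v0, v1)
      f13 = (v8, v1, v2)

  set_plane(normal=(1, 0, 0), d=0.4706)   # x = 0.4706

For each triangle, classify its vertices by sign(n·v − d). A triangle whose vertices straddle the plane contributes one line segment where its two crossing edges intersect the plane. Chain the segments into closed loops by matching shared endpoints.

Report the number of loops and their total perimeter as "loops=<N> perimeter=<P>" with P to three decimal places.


loops=1 perimeter=6.962

Straddling triangles (8 of 14):
  (v1,v0,v3) [+-+] → (0.4706, 0, 0)–(0.4706, 0.59008, 0)  len=0.5901
  (v1,v3,v2) [++-] → (0.4706, 0.59008, 1.10142)–(0.4706, 0, 1.45102)  len=0.6859
  (v3,v0,v4) [+--] → (0.4706, 0.59008, 0)–(0.4706, 1.41739, 0)  len=0.8273
  (v3,v4,v2) [+--] → (0.4706, 1.41739, 0)–(0.4706, 0.59008, 1.10142)  len=1.3775
  (v7,v0,v8) [--+] → (0.4706, -0.59008, 0)–(0.4706, -1.41739, 0)  len=0.8273
  (v7,v8,v2) [-+-] → (0.4706, -1.41739, 0)–(0.4706, -0.59008, 1.10142)  len=1.3775
  (v8,v0,v1) [+-+] → (0.4706, -0.59008, 0)–(0.4706, 0, 0)  len=0.5901
  (v8,v1,v2) [++-] → (0.4706, 0, 1.45102)–(0.4706, -0.59008, 1.10142)  len=0.6859

Chained into 1 loop(s):
  loop 1: 8 segments, perimeter = 6.9616
Total perimeter = 6.962


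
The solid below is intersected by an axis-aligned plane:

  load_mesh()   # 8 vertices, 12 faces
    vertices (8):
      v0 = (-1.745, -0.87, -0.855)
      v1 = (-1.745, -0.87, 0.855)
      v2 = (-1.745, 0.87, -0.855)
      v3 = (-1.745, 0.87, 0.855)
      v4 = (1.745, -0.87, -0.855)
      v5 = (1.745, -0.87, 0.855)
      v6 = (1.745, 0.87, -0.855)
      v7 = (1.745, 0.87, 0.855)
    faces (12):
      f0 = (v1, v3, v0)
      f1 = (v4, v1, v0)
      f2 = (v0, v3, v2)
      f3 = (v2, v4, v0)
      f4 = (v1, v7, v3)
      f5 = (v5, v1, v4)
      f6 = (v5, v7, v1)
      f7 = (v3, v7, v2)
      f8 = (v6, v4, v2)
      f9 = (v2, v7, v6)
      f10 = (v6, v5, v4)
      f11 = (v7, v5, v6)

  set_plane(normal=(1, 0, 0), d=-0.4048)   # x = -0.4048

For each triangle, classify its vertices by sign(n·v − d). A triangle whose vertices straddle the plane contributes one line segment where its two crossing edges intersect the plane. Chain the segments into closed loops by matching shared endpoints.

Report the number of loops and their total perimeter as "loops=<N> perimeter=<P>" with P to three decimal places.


Straddling triangles (8 of 12):
  (v4,v1,v0) [+--] → (-0.4048, -0.87, 0.19834)–(-0.4048, -0.87, -0.855)  len=1.0533
  (v2,v4,v0) [-+-] → (-0.4048, 0.20182, -0.855)–(-0.4048, -0.87, -0.855)  len=1.0718
  (v1,v7,v3) [-+-] → (-0.4048, -0.20182, 0.855)–(-0.4048, 0.87, 0.855)  len=1.0718
  (v5,v1,v4) [+-+] → (-0.4048, -0.87, 0.855)–(-0.4048, -0.87, 0.19834)  len=0.6567
  (v5,v7,v1) [++-] → (-0.4048, -0.20182, 0.855)–(-0.4048, -0.87, 0.855)  len=0.6682
  (v3,v7,v2) [-+-] → (-0.4048, 0.87, 0.855)–(-0.4048, 0.87, -0.19834)  len=1.0533
  (v6,v4,v2) [++-] → (-0.4048, 0.20182, -0.855)–(-0.4048, 0.87, -0.855)  len=0.6682
  (v2,v7,v6) [-++] → (-0.4048, 0.87, -0.19834)–(-0.4048, 0.87, -0.855)  len=0.6567

Chained into 1 loop(s):
  loop 1: 8 segments, perimeter = 6.9000
Total perimeter = 6.900

loops=1 perimeter=6.900


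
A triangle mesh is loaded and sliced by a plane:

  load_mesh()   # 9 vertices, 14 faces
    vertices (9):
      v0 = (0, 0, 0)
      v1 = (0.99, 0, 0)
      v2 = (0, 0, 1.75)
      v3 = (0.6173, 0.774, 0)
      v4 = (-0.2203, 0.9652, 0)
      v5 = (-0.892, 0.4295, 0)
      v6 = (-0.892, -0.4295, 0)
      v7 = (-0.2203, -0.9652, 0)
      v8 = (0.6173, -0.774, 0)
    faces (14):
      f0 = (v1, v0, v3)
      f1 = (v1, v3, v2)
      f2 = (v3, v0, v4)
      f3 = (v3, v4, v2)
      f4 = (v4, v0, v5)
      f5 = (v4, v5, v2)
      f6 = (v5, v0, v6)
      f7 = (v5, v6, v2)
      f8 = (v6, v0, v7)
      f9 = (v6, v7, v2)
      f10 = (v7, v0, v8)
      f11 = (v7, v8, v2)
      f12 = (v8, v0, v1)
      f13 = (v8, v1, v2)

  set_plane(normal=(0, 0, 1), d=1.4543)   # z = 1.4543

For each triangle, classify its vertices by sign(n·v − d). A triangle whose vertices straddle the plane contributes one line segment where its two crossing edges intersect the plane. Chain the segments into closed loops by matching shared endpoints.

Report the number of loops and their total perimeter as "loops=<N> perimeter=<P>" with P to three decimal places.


Straddling triangles (7 of 14):
  (v1,v3,v2) [--+] → (0.104306, 0.130784, 1.4543)–(0.167282, 0, 1.4543)  len=0.1452
  (v3,v4,v2) [--+] → (-0.0372244, 0.163091, 1.4543)–(0.104306, 0.130784, 1.4543)  len=0.1452
  (v4,v5,v2) [--+] → (-0.150723, 0.0725732, 1.4543)–(-0.0372244, 0.163091, 1.4543)  len=0.1452
  (v5,v6,v2) [--+] → (-0.150723, -0.0725732, 1.4543)–(-0.150723, 0.0725732, 1.4543)  len=0.1451
  (v6,v7,v2) [--+] → (-0.0372244, -0.163091, 1.4543)–(-0.150723, -0.0725732, 1.4543)  len=0.1452
  (v7,v8,v2) [--+] → (0.104306, -0.130784, 1.4543)–(-0.0372244, -0.163091, 1.4543)  len=0.1452
  (v8,v1,v2) [--+] → (0.167282, 0, 1.4543)–(0.104306, -0.130784, 1.4543)  len=0.1452

Chained into 1 loop(s):
  loop 1: 7 segments, perimeter = 1.0161
Total perimeter = 1.016

loops=1 perimeter=1.016


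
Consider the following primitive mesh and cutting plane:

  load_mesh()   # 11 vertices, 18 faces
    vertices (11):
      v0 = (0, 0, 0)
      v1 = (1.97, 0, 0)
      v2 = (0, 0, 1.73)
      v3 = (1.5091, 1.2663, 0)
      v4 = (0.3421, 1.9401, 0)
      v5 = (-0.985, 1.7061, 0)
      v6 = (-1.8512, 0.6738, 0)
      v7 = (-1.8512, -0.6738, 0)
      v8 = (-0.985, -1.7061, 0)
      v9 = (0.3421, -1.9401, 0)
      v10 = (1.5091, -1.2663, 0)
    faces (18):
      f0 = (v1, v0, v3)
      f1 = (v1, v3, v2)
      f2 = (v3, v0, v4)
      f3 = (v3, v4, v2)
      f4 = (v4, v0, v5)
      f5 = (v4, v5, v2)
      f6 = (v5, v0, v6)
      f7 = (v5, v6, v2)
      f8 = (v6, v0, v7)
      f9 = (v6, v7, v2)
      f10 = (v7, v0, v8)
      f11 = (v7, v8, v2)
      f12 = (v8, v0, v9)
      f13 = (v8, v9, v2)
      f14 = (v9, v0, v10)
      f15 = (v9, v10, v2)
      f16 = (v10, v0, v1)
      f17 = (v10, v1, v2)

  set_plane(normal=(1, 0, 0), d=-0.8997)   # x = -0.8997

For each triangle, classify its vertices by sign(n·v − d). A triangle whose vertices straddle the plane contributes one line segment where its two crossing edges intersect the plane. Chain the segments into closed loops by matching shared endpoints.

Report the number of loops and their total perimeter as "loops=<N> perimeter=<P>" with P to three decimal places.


loops=1 perimeter=7.411

Straddling triangles (10 of 18):
  (v4,v0,v5) [++-] → (-0.8997, 1.55835, 0)–(-0.8997, 1.72114, 0)  len=0.1628
  (v4,v5,v2) [+-+] → (-0.8997, 1.72114, 0)–(-0.8997, 1.55835, 0.149816)  len=0.2212
  (v5,v0,v6) [-+-] → (-0.8997, 1.55835, 0)–(-0.8997, 0.327473, 0)  len=1.2309
  (v5,v6,v2) [--+] → (-0.8997, 0.327473, 0.889204)–(-0.8997, 1.55835, 0.149816)  len=1.4359
  (v6,v0,v7) [-+-] → (-0.8997, 0.327473, 0)–(-0.8997, -0.327473, 0)  len=0.6549
  (v6,v7,v2) [--+] → (-0.8997, -0.327473, 0.889204)–(-0.8997, 0.327473, 0.889204)  len=0.6549
  (v7,v0,v8) [-+-] → (-0.8997, -0.327473, 0)–(-0.8997, -1.55835, 0)  len=1.2309
  (v7,v8,v2) [--+] → (-0.8997, -1.55835, 0.149816)–(-0.8997, -0.327473, 0.889204)  len=1.4359
  (v8,v0,v9) [-++] → (-0.8997, -1.55835, 0)–(-0.8997, -1.72114, 0)  len=0.1628
  (v8,v9,v2) [-++] → (-0.8997, -1.72114, 0)–(-0.8997, -1.55835, 0.149816)  len=0.2212

Chained into 1 loop(s):
  loop 1: 10 segments, perimeter = 7.4115
Total perimeter = 7.411


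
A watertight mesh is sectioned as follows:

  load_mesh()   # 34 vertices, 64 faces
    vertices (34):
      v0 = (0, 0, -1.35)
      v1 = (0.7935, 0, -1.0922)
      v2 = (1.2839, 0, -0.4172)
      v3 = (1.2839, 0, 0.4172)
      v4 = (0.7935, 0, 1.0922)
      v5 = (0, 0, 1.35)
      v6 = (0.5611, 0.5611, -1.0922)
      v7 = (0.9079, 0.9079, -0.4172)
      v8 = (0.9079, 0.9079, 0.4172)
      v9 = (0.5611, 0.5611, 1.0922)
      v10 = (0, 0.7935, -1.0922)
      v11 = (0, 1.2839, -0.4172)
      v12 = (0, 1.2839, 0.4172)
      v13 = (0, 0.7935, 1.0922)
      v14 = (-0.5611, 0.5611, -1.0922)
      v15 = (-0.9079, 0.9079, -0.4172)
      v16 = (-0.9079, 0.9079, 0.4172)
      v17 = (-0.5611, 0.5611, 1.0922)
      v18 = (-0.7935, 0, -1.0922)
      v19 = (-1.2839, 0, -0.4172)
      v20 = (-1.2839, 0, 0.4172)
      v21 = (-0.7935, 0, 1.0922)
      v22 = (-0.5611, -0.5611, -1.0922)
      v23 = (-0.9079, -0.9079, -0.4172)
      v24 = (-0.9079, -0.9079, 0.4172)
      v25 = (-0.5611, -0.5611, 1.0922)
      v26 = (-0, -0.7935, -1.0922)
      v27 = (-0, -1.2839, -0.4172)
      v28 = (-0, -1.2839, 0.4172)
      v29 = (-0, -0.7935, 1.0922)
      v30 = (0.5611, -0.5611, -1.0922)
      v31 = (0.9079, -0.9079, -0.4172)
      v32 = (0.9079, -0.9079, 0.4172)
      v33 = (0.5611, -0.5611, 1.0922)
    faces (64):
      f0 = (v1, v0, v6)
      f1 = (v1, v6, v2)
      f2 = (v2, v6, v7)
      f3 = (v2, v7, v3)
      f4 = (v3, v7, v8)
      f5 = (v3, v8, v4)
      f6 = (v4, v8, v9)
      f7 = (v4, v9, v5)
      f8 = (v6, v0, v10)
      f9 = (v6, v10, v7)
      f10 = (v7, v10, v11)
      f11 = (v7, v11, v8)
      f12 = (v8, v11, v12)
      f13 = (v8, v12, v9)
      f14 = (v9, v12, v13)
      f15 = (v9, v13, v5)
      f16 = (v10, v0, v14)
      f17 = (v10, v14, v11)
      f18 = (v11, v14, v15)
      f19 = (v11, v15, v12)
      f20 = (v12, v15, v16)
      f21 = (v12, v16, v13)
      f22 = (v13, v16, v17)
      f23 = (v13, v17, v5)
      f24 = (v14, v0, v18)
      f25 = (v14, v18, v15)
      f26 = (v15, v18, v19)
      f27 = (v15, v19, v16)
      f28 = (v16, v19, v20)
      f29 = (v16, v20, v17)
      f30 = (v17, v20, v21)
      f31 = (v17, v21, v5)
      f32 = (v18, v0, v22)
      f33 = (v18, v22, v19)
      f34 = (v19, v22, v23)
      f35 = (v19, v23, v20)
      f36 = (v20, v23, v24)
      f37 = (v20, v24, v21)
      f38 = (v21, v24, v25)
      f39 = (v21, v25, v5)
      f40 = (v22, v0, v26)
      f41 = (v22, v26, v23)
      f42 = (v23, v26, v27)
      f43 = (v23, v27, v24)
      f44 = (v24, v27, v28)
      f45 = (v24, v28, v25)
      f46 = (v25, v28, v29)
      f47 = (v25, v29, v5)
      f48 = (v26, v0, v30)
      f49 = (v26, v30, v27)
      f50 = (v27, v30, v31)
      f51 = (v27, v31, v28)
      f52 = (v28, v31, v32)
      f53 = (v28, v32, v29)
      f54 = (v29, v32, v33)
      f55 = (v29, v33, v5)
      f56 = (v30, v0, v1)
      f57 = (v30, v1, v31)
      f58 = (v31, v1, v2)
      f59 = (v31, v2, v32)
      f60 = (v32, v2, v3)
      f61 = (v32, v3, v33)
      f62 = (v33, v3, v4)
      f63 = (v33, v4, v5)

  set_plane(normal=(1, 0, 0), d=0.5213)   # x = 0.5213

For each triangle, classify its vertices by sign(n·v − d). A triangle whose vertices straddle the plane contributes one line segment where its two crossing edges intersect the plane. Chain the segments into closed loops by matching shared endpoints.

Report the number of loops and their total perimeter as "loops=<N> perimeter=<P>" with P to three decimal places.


loops=1 perimeter=7.347

Straddling triangles (20 of 64):
  (v1,v0,v6) [+-+] → (0.5213, 0, -1.18063)–(0.5213, 0.5213, -1.11049)  len=0.5260
  (v4,v9,v5) [++-] → (0.5213, 0.5213, 1.11049)–(0.5213, 0, 1.18063)  len=0.5260
  (v6,v0,v10) [+--] → (0.5213, 0.5213, -1.11049)–(0.5213, 0.577585, -1.0922)  len=0.0592
  (v6,v10,v7) [+-+] → (0.5213, 0.577585, -1.0922)–(0.5213, 0.859186, -0.704627)  len=0.4791
  (v7,v10,v11) [+--] → (0.5213, 0.859186, -0.704627)–(0.5213, 1.06801, -0.4172)  len=0.3553
  (v7,v11,v8) [+-+] → (0.5213, 1.06801, -0.4172)–(0.5213, 1.06801, 0.0618976)  len=0.4791
  (v8,v11,v12) [+--] → (0.5213, 1.06801, 0.0618976)–(0.5213, 1.06801, 0.4172)  len=0.3553
  (v8,v12,v9) [+-+] → (0.5213, 1.06801, 0.4172)–(0.5213, 0.61237, 1.04432)  len=0.7752
  (v9,v12,v13) [+--] → (0.5213, 0.61237, 1.04432)–(0.5213, 0.577585, 1.0922)  len=0.0592
  (v9,v13,v5) [+--] → (0.5213, 0.577585, 1.0922)–(0.5213, 0.5213, 1.11049)  len=0.0592
  (v26,v0,v30) [--+] → (0.5213, -0.5213, -1.11049)–(0.5213, -0.577585, -1.0922)  len=0.0592
  (v26,v30,v27) [-+-] → (0.5213, -0.577585, -1.0922)–(0.5213, -0.61237, -1.04432)  len=0.0592
  (v27,v30,v31) [-++] → (0.5213, -0.61237, -1.04432)–(0.5213, -1.06801, -0.4172)  len=0.7752
  (v27,v31,v28) [-+-] → (0.5213, -1.06801, -0.4172)–(0.5213, -1.06801, -0.0618976)  len=0.3553
  (v28,v31,v32) [-++] → (0.5213, -1.06801, -0.0618976)–(0.5213, -1.06801, 0.4172)  len=0.4791
  (v28,v32,v29) [-+-] → (0.5213, -1.06801, 0.4172)–(0.5213, -0.859186, 0.704627)  len=0.3553
  (v29,v32,v33) [-++] → (0.5213, -0.859186, 0.704627)–(0.5213, -0.577585, 1.0922)  len=0.4791
  (v29,v33,v5) [-+-] → (0.5213, -0.577585, 1.0922)–(0.5213, -0.5213, 1.11049)  len=0.0592
  (v30,v0,v1) [+-+] → (0.5213, -0.5213, -1.11049)–(0.5213, 0, -1.18063)  len=0.5260
  (v33,v4,v5) [++-] → (0.5213, 0, 1.18063)–(0.5213, -0.5213, 1.11049)  len=0.5260

Chained into 1 loop(s):
  loop 1: 20 segments, perimeter = 7.3469
Total perimeter = 7.347
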